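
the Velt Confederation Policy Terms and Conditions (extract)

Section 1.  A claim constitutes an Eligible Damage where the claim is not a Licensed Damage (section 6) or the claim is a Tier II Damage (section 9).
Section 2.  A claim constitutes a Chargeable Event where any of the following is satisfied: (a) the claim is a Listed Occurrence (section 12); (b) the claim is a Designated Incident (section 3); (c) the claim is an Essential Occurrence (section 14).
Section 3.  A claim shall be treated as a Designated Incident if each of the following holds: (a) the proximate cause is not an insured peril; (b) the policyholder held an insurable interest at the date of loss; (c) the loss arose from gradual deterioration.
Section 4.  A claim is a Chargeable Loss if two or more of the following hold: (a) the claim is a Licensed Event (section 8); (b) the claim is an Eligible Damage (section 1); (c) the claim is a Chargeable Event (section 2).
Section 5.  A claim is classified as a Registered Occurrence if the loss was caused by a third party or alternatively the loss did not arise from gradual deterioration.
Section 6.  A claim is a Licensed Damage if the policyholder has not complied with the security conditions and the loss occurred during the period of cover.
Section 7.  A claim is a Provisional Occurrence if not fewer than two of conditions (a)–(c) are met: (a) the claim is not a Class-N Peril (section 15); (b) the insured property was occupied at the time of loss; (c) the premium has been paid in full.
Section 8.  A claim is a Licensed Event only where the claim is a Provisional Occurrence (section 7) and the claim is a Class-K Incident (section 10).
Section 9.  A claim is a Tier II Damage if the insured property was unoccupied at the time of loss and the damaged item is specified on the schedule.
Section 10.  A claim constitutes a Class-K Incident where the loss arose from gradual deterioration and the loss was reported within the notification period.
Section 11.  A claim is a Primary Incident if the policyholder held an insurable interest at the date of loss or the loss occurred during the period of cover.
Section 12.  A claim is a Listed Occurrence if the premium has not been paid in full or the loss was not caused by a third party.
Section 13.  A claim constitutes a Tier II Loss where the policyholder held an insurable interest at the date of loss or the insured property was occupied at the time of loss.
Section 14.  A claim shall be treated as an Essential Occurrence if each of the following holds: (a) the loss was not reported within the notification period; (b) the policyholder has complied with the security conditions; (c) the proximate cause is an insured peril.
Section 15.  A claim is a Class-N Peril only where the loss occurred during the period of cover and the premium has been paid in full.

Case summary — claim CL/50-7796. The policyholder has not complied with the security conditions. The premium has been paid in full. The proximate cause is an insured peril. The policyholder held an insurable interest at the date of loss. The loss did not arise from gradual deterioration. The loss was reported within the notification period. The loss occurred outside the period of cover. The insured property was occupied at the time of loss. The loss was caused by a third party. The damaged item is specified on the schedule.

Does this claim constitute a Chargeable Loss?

No

section 15 — Class-N Peril: [the loss occurred during the period of cover? no] AND [the premium has been paid in full? yes] → not satisfied.
section 7 — Provisional Occurrence: not a Class-N Peril (section 15)? yes; the insured property was occupied at the time of loss? yes; the premium has been paid in full? yes — 3 of 3 hold (need ≥2) → satisfied.
section 10 — Class-K Incident: [the loss arose from gradual deterioration? no] AND [the loss was reported within the notification period? yes] → not satisfied.
section 8 — Licensed Event: [Provisional Occurrence (section 7)? yes] AND [Class-K Incident (section 10)? no] → not satisfied.
section 6 — Licensed Damage: [the policyholder has not complied with the security conditions? yes] AND [the loss occurred during the period of cover? no] → not satisfied.
section 9 — Tier II Damage: [the insured property was unoccupied at the time of loss? no] AND [the damaged item is specified on the schedule? yes] → not satisfied.
section 1 — Eligible Damage: [not a Licensed Damage (section 6)? yes] OR [Tier II Damage (section 9)? no] → satisfied.
section 12 — Listed Occurrence: [the premium has not been paid in full? no] OR [the loss was not caused by a third party? no] → not satisfied.
section 3 — Designated Incident: [the proximate cause is not an insured peril? no] AND [the policyholder held an insurable interest at the date of loss? yes] AND [the loss arose from gradual deterioration? no] → not satisfied.
section 14 — Essential Occurrence: [the loss was not reported within the notification period? no] AND [the policyholder has complied with the security conditions? no] AND [the proximate cause is an insured peril? yes] → not satisfied.
section 2 — Chargeable Event: [Listed Occurrence (section 12)? no] OR [Designated Incident (section 3)? no] OR [Essential Occurrence (section 14)? no] → not satisfied.
section 4 — Chargeable Loss: Licensed Event (section 8)? no; Eligible Damage (section 1)? yes; Chargeable Event (section 2)? no — 1 of 3 hold (need ≥2) → not satisfied.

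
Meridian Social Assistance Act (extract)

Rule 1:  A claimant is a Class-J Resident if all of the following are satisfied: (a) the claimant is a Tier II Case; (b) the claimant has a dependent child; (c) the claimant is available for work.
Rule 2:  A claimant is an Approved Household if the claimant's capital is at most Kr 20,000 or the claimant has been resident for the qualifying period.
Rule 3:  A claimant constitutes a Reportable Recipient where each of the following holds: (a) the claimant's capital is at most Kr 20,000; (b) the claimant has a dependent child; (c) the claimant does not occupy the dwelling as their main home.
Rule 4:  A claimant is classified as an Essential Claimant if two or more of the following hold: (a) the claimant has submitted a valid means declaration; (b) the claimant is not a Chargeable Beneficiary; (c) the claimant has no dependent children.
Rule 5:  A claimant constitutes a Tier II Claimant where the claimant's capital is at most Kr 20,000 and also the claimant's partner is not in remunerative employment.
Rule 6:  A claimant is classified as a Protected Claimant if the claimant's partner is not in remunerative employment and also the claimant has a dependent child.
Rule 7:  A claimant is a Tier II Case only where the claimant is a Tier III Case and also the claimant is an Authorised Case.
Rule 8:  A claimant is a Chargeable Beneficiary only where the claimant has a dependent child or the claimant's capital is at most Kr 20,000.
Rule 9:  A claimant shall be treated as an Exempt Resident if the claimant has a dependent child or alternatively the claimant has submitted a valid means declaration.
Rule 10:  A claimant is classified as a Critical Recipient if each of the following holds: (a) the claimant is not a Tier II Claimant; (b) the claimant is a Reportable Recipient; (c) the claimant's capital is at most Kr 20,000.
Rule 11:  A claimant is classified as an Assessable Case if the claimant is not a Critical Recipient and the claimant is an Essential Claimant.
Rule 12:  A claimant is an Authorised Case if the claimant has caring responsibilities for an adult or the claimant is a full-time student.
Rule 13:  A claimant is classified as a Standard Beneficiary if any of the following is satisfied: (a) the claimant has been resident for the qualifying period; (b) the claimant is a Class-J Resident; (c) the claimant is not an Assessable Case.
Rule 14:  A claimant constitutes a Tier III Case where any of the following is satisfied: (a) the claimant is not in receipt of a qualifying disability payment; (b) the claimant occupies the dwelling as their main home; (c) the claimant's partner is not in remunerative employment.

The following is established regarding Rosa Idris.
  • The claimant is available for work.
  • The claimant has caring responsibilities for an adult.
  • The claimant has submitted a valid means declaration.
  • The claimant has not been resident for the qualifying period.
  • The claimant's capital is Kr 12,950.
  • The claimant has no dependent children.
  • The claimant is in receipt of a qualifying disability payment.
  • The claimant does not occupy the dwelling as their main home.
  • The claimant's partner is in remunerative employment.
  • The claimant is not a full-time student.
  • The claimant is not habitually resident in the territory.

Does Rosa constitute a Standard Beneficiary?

rule 14 — Tier III Case: [the claimant is not in receipt of a qualifying disability payment? no] OR [the claimant occupies the dwelling as their main home? no] OR [the claimant's partner is not in remunerative employment? no] → not satisfied.
rule 12 — Authorised Case: [the claimant has caring responsibilities for an adult? yes] OR [the claimant is a full-time student? no] → satisfied.
rule 7 — Tier II Case: [Tier III Case (rule 14)? no] AND [Authorised Case (rule 12)? yes] → not satisfied.
rule 1 — Class-J Resident: [Tier II Case (rule 7)? no] AND [the claimant has a dependent child? no] AND [the claimant is available for work? yes] → not satisfied.
rule 5 — Tier II Claimant: [claimant's capital: Kr 12,950 ≤ Kr 20,000? yes] AND [the claimant's partner is not in remunerative employment? no] → not satisfied.
rule 3 — Reportable Recipient: [claimant's capital: Kr 12,950 ≤ Kr 20,000? yes] AND [the claimant has a dependent child? no] AND [the claimant does not occupy the dwelling as their main home? yes] → not satisfied.
rule 10 — Critical Recipient: [not a Tier II Claimant (rule 5)? yes] AND [Reportable Recipient (rule 3)? no] AND [claimant's capital: Kr 12,950 ≤ Kr 20,000? yes] → not satisfied.
rule 8 — Chargeable Beneficiary: [the claimant has a dependent child? no] OR [claimant's capital: Kr 12,950 ≤ Kr 20,000? yes] → satisfied.
rule 4 — Essential Claimant: the claimant has submitted a valid means declaration? yes; not a Chargeable Beneficiary (rule 8)? no; the claimant has no dependent children? yes — 2 of 3 hold (need ≥2) → satisfied.
rule 11 — Assessable Case: [not a Critical Recipient (rule 10)? yes] AND [Essential Claimant (rule 4)? yes] → satisfied.
rule 13 — Standard Beneficiary: [the claimant has been resident for the qualifying period? no] OR [Class-J Resident (rule 1)? no] OR [not an Assessable Case (rule 11)? no] → not satisfied.

No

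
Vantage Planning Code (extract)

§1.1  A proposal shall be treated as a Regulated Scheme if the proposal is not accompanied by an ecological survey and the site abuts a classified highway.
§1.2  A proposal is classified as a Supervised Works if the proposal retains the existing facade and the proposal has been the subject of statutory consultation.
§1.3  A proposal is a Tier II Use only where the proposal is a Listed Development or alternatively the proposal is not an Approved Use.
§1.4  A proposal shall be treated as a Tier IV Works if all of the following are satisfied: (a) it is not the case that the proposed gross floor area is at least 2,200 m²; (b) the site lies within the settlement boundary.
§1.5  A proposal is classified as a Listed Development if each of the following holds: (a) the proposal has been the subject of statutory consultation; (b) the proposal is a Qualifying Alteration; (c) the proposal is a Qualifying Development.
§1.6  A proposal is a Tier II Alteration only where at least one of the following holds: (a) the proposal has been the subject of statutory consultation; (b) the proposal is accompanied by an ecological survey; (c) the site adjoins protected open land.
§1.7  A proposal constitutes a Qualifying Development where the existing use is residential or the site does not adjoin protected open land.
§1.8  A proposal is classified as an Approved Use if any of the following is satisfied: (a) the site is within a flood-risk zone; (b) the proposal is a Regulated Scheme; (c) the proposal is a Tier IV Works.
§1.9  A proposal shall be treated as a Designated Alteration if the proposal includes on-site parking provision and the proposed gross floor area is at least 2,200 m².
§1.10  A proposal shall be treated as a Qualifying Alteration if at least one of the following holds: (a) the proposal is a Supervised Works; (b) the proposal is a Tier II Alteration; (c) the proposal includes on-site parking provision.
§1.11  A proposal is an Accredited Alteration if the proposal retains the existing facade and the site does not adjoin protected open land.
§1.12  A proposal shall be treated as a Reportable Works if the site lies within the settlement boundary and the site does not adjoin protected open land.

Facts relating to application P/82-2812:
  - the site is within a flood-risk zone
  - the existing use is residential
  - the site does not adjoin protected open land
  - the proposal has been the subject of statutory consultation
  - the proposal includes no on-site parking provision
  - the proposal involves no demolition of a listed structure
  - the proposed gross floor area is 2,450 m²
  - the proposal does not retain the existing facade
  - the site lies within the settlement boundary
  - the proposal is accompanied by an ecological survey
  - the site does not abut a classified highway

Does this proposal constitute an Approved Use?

Under §1.1: the proposal is not accompanied by an ecological survey? no; and the site abuts a classified highway? no. So the proposal is not a Regulated Scheme.
Under §1.4: proposed gross floor area: 2,450 m² ≥ 2,200 m²? yes, so negated condition no; and the site lies within the settlement boundary? yes. So the proposal is not a Tier IV Works.
Under §1.8: the site is within a flood-risk zone? yes; or Regulated Scheme (§1.1)? no; or Tier IV Works (§1.4)? no. So the proposal is an Approved Use.

Yes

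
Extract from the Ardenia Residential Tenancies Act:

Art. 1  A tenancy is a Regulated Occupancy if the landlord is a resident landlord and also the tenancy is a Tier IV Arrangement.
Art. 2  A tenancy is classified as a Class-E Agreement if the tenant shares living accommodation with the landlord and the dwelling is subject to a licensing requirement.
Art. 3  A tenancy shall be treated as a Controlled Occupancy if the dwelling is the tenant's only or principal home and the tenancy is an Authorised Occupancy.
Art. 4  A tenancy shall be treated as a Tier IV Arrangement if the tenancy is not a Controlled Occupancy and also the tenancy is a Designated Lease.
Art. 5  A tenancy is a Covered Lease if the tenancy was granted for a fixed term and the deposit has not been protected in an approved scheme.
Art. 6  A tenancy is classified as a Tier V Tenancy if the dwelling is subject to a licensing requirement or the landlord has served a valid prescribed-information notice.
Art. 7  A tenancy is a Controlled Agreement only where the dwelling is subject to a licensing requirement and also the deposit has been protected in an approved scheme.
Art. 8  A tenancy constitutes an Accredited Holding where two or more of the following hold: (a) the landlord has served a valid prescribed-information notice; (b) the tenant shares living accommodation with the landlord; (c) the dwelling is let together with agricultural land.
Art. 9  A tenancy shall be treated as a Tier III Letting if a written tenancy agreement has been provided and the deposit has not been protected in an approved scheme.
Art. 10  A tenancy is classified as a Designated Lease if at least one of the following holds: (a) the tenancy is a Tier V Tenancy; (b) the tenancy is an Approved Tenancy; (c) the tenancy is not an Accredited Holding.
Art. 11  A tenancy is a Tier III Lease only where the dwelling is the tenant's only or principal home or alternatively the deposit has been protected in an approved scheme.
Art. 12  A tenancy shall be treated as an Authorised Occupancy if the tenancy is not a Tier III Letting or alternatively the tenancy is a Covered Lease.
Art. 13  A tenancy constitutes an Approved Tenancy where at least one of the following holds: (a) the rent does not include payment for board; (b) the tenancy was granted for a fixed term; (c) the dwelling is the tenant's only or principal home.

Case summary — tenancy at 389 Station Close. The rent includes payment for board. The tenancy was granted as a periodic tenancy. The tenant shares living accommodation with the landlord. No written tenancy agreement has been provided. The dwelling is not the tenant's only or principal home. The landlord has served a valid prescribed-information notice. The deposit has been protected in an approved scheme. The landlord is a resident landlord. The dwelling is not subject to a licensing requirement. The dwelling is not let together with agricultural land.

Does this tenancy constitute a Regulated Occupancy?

article 9 — Tier III Letting: [a written tenancy agreement has been provided? no] AND [the deposit has not been protected in an approved scheme? no] → not satisfied.
article 5 — Covered Lease: [the tenancy was granted for a fixed term? no] AND [the deposit has not been protected in an approved scheme? no] → not satisfied.
article 12 — Authorised Occupancy: [not a Tier III Letting (article 9)? yes] OR [Covered Lease (article 5)? no] → satisfied.
article 3 — Controlled Occupancy: [the dwelling is the tenant's only or principal home? no] AND [Authorised Occupancy (article 12)? yes] → not satisfied.
article 6 — Tier V Tenancy: [the dwelling is subject to a licensing requirement? no] OR [the landlord has served a valid prescribed-information notice? yes] → satisfied.
article 13 — Approved Tenancy: [the rent does not include payment for board? no] OR [the tenancy was granted for a fixed term? no] OR [the dwelling is the tenant's only or principal home? no] → not satisfied.
article 8 — Accredited Holding: the landlord has served a valid prescribed-information notice? yes; the tenant shares living accommodation with the landlord? yes; the dwelling is let together with agricultural land? no — 2 of 3 hold (need ≥2) → satisfied.
article 10 — Designated Lease: [Tier V Tenancy (article 6)? yes] OR [Approved Tenancy (article 13)? no] OR [not an Accredited Holding (article 8)? no] → satisfied.
article 4 — Tier IV Arrangement: [not a Controlled Occupancy (article 3)? yes] AND [Designated Lease (article 10)? yes] → satisfied.
article 1 — Regulated Occupancy: [the landlord is a resident landlord? yes] AND [Tier IV Arrangement (article 4)? yes] → satisfied.

Yes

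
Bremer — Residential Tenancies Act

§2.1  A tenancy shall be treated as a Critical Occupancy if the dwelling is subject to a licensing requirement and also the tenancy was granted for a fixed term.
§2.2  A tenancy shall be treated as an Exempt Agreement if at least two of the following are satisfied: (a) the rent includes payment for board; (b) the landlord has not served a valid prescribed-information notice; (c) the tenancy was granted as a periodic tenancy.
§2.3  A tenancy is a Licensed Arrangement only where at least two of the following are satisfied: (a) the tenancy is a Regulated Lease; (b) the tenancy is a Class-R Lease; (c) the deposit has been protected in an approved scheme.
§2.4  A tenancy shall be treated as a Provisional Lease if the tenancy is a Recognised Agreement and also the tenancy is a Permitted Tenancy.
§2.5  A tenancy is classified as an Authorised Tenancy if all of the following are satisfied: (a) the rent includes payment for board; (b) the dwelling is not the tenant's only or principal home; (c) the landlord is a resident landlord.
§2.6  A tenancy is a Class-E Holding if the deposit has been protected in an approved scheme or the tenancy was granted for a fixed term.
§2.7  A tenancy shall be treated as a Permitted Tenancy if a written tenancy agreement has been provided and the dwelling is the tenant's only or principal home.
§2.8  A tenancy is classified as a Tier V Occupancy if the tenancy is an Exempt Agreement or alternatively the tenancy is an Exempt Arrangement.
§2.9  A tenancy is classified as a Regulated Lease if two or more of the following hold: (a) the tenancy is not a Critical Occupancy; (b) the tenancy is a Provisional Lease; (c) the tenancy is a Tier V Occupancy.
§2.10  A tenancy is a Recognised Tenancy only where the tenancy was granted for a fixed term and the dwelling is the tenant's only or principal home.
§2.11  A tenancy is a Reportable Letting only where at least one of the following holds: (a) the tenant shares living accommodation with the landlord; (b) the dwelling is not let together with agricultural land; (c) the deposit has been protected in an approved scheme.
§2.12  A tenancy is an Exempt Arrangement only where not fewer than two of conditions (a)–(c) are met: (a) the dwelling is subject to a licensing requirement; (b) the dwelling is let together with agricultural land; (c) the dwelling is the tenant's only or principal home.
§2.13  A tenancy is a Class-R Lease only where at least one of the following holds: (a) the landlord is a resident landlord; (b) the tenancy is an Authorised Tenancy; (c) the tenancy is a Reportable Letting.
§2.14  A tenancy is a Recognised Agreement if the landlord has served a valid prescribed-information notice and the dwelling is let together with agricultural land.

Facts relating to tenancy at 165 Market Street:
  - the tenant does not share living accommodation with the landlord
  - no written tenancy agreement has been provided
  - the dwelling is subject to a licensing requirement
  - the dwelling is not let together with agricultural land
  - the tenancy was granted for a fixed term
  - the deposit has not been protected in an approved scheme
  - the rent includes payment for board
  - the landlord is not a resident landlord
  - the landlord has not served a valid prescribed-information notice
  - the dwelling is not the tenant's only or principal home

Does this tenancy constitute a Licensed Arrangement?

No

Under §2.1: the dwelling is subject to a licensing requirement? yes; and the tenancy was granted for a fixed term? yes. So the tenancy is a Critical Occupancy.
Under §2.14: the landlord has served a valid prescribed-information notice? no; and the dwelling is let together with agricultural land? no. So the tenancy is not a Recognised Agreement.
Under §2.7: a written tenancy agreement has been provided? no; and the dwelling is the tenant's only or principal home? no. So the tenancy is not a Permitted Tenancy.
Under §2.4: Recognised Agreement (§2.14)? no; and Permitted Tenancy (§2.7)? no. So the tenancy is not a Provisional Lease.
Under §2.2: the rent includes payment for board? yes; the landlord has not served a valid prescribed-information notice? yes; the tenancy was granted as a periodic tenancy? no — 2 of 3 hold (need ≥2) → satisfied.
Under §2.12: the dwelling is subject to a licensing requirement? yes; the dwelling is let together with agricultural land? no; the dwelling is the tenant's only or principal home? no — 1 of 3 hold (need ≥2) → not satisfied.
Under §2.8: Exempt Agreement (§2.2)? yes; or Exempt Arrangement (§2.12)? no. So the tenancy is a Tier V Occupancy.
Under §2.9: not a Critical Occupancy (§2.1)? no; Provisional Lease (§2.4)? no; Tier V Occupancy (§2.8)? yes — 1 of 3 hold (need ≥2) → not satisfied.
Under §2.5: the rent includes payment for board? yes; and the dwelling is not the tenant's only or principal home? yes; and the landlord is a resident landlord? no. So the tenancy is not an Authorised Tenancy.
Under §2.11: the tenant shares living accommodation with the landlord? no; or the dwelling is not let together with agricultural land? yes; or the deposit has been protected in an approved scheme? no. So the tenancy is a Reportable Letting.
Under §2.13: the landlord is a resident landlord? no; or Authorised Tenancy (§2.5)? no; or Reportable Letting (§2.11)? yes. So the tenancy is a Class-R Lease.
Under §2.3: Regulated Lease (§2.9)? no; Class-R Lease (§2.13)? yes; the deposit has been protected in an approved scheme? no — 1 of 3 hold (need ≥2) → not satisfied.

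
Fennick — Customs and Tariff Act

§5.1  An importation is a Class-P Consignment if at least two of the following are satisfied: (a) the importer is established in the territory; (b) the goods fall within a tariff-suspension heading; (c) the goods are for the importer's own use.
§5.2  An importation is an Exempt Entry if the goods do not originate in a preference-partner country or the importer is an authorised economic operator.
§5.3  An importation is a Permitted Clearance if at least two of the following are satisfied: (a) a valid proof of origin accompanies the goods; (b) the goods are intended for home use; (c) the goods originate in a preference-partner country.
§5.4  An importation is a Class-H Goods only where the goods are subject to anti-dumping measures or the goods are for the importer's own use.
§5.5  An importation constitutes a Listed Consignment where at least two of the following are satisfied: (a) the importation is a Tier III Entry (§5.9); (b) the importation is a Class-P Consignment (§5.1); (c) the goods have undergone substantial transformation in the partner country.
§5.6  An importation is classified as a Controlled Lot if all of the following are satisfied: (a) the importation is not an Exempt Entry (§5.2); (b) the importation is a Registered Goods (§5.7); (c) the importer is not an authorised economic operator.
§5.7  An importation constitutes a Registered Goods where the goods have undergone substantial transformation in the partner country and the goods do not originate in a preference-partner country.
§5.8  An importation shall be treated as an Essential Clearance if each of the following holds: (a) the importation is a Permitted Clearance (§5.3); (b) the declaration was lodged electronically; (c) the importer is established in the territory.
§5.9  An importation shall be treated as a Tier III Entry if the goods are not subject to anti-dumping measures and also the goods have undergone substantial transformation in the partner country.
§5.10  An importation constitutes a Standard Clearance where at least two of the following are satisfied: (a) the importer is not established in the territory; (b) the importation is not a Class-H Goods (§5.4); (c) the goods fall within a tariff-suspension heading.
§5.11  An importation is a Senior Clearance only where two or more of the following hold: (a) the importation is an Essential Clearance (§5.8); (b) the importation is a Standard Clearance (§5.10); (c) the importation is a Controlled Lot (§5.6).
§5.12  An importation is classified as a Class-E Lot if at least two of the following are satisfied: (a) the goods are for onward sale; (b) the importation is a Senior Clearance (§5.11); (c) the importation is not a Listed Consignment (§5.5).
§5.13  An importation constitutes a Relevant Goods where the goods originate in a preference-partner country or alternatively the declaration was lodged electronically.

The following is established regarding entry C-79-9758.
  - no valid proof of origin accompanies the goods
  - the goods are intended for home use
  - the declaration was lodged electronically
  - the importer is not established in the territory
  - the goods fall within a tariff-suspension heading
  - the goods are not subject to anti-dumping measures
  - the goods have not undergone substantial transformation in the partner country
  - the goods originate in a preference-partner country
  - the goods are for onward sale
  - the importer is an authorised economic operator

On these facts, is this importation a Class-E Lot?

§5.3 — Permitted Clearance: a valid proof of origin accompanies the goods? no; the goods are intended for home use? yes; the goods originate in a preference-partner country? yes — 2 of 3 hold (need ≥2) → satisfied.
§5.8 — Essential Clearance: [Permitted Clearance (§5.3)? yes] AND [the declaration was lodged electronically? yes] AND [the importer is established in the territory? no] → not satisfied.
§5.4 — Class-H Goods: [the goods are subject to anti-dumping measures? no] OR [the goods are for the importer's own use? no] → not satisfied.
§5.10 — Standard Clearance: the importer is not established in the territory? yes; not a Class-H Goods (§5.4)? yes; the goods fall within a tariff-suspension heading? yes — 3 of 3 hold (need ≥2) → satisfied.
§5.2 — Exempt Entry: [the goods do not originate in a preference-partner country? no] OR [the importer is an authorised economic operator? yes] → satisfied.
§5.7 — Registered Goods: [the goods have undergone substantial transformation in the partner country? no] AND [the goods do not originate in a preference-partner country? no] → not satisfied.
§5.6 — Controlled Lot: [not an Exempt Entry (§5.2)? no] AND [Registered Goods (§5.7)? no] AND [the importer is not an authorised economic operator? no] → not satisfied.
§5.11 — Senior Clearance: Essential Clearance (§5.8)? no; Standard Clearance (§5.10)? yes; Controlled Lot (§5.6)? no — 1 of 3 hold (need ≥2) → not satisfied.
§5.9 — Tier III Entry: [the goods are not subject to anti-dumping measures? yes] AND [the goods have undergone substantial transformation in the partner country? no] → not satisfied.
§5.1 — Class-P Consignment: the importer is established in the territory? no; the goods fall within a tariff-suspension heading? yes; the goods are for the importer's own use? no — 1 of 3 hold (need ≥2) → not satisfied.
§5.5 — Listed Consignment: Tier III Entry (§5.9)? no; Class-P Consignment (§5.1)? no; the goods have undergone substantial transformation in the partner country? no — 0 of 3 hold (need ≥2) → not satisfied.
§5.12 — Class-E Lot: the goods are for onward sale? yes; Senior Clearance (§5.11)? no; not a Listed Consignment (§5.5)? yes — 2 of 3 hold (need ≥2) → satisfied.

Yes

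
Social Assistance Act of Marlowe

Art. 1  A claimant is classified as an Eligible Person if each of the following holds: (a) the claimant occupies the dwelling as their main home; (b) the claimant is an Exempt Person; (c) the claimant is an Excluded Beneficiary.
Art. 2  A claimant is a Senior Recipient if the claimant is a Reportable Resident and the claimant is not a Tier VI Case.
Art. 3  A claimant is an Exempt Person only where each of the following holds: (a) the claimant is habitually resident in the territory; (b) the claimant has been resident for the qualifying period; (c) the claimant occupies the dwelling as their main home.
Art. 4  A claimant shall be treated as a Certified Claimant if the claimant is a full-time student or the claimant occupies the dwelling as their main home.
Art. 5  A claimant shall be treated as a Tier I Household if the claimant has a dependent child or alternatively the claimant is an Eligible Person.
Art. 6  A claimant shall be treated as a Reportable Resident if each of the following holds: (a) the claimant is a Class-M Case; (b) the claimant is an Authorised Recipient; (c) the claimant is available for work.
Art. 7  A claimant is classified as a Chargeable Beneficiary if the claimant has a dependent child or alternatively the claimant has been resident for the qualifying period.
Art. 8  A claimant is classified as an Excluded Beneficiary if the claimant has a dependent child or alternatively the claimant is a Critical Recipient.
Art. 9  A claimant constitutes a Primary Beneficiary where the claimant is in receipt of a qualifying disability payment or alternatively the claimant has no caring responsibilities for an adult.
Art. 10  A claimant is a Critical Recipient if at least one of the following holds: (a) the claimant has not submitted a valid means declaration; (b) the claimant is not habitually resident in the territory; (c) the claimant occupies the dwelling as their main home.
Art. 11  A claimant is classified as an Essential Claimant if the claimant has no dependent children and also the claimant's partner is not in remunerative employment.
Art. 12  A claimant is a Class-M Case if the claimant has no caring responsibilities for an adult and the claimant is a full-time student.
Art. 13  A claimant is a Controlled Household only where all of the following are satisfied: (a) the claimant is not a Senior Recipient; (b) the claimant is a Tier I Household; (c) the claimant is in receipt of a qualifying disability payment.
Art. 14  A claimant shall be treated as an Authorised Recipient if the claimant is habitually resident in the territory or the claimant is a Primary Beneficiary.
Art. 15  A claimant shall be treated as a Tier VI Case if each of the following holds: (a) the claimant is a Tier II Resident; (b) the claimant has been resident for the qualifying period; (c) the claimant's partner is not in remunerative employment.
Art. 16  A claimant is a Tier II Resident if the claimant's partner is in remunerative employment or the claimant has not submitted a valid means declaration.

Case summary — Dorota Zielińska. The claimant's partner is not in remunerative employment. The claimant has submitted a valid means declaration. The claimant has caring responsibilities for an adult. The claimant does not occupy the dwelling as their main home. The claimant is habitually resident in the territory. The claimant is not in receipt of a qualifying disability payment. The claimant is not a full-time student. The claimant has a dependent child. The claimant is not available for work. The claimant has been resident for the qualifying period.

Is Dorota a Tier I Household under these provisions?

Yes

article 3 — Exempt Person: [the claimant is habitually resident in the territory? yes] AND [the claimant has been resident for the qualifying period? yes] AND [the claimant occupies the dwelling as their main home? no] → not satisfied.
article 10 — Critical Recipient: [the claimant has not submitted a valid means declaration? no] OR [the claimant is not habitually resident in the territory? no] OR [the claimant occupies the dwelling as their main home? no] → not satisfied.
article 8 — Excluded Beneficiary: [the claimant has a dependent child? yes] OR [Critical Recipient (article 10)? no] → satisfied.
article 1 — Eligible Person: [the claimant occupies the dwelling as their main home? no] AND [Exempt Person (article 3)? no] AND [Excluded Beneficiary (article 8)? yes] → not satisfied.
article 5 — Tier I Household: [the claimant has a dependent child? yes] OR [Eligible Person (article 1)? no] → satisfied.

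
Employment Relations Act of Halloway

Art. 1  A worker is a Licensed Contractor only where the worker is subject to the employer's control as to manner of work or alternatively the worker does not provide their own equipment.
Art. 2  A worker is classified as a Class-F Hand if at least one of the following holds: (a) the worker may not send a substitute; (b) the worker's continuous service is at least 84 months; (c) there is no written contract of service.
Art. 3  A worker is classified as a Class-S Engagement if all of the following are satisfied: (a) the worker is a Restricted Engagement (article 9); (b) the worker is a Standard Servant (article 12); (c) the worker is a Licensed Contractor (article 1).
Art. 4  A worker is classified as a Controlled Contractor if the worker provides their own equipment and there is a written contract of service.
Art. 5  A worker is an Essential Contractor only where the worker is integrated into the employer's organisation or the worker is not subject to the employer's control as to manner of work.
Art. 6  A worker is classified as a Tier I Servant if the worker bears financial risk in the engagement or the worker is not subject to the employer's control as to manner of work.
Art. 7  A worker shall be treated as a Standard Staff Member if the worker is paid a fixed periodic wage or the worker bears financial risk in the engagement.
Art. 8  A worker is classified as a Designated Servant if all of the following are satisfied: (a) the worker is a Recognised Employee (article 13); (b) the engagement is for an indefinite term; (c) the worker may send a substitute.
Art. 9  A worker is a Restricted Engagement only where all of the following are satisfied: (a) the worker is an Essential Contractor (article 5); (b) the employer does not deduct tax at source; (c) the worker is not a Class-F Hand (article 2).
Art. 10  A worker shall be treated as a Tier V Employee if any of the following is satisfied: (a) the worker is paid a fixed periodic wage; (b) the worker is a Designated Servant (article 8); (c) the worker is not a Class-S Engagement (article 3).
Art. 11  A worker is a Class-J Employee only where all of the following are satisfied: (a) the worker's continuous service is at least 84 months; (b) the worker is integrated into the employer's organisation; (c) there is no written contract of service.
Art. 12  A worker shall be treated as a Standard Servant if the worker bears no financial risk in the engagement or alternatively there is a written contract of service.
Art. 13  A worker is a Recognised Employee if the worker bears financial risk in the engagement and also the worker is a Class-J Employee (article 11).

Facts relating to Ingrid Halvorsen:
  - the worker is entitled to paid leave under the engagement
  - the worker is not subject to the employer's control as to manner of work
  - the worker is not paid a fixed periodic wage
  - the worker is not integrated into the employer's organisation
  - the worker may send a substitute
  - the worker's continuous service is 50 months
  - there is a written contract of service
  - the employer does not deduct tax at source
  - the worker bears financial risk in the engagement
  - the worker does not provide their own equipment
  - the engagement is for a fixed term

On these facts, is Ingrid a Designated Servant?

article 11 — Class-J Employee: [worker's continuous service: 50 months ≥ 84 months? no] AND [the worker is integrated into the employer's organisation? no] AND [there is no written contract of service? no] → not satisfied.
article 13 — Recognised Employee: [the worker bears financial risk in the engagement? yes] AND [Class-J Employee (article 11)? no] → not satisfied.
article 8 — Designated Servant: [Recognised Employee (article 13)? no] AND [the engagement is for an indefinite term? no] AND [the worker may send a substitute? yes] → not satisfied.

No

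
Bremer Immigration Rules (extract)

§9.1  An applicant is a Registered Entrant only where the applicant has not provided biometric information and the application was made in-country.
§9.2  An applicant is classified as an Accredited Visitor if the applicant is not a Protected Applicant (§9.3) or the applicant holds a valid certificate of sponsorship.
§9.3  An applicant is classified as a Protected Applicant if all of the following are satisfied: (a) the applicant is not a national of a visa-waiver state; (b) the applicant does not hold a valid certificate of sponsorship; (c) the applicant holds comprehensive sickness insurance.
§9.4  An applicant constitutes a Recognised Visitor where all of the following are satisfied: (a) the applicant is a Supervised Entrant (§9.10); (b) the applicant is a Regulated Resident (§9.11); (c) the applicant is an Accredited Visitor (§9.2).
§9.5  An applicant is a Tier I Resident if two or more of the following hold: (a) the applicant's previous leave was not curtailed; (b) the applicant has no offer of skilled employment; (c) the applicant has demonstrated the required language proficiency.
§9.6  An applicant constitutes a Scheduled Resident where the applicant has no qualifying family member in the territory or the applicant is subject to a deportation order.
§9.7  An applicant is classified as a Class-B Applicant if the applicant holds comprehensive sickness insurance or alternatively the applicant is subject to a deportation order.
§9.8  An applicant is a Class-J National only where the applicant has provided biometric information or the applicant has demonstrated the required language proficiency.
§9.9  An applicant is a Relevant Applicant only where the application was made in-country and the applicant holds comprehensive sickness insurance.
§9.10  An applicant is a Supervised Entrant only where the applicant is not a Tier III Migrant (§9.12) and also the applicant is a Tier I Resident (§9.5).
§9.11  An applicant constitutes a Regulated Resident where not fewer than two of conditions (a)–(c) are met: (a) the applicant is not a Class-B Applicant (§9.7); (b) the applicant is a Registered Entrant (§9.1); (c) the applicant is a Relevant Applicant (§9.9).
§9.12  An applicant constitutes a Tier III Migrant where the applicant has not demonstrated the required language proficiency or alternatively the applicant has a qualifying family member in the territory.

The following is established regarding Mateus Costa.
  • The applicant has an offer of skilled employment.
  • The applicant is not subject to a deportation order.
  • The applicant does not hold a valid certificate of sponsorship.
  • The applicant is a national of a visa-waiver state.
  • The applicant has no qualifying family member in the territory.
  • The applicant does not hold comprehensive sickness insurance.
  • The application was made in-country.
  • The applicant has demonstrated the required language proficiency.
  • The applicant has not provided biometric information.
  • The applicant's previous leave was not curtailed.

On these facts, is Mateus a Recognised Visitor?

§9.12 — Tier III Migrant: [the applicant has not demonstrated the required language proficiency? no] OR [the applicant has a qualifying family member in the territory? no] → not satisfied.
§9.5 — Tier I Resident: the applicant's previous leave was not curtailed? yes; the applicant has no offer of skilled employment? no; the applicant has demonstrated the required language proficiency? yes — 2 of 3 hold (need ≥2) → satisfied.
§9.10 — Supervised Entrant: [not a Tier III Migrant (§9.12)? yes] AND [Tier I Resident (§9.5)? yes] → satisfied.
§9.7 — Class-B Applicant: [the applicant holds comprehensive sickness insurance? no] OR [the applicant is subject to a deportation order? no] → not satisfied.
§9.1 — Registered Entrant: [the applicant has not provided biometric information? yes] AND [the application was made in-country? yes] → satisfied.
§9.9 — Relevant Applicant: [the application was made in-country? yes] AND [the applicant holds comprehensive sickness insurance? no] → not satisfied.
§9.11 — Regulated Resident: not a Class-B Applicant (§9.7)? yes; Registered Entrant (§9.1)? yes; Relevant Applicant (§9.9)? no — 2 of 3 hold (need ≥2) → satisfied.
§9.3 — Protected Applicant: [the applicant is not a national of a visa-waiver state? no] AND [the applicant does not hold a valid certificate of sponsorship? yes] AND [the applicant holds comprehensive sickness insurance? no] → not satisfied.
§9.2 — Accredited Visitor: [not a Protected Applicant (§9.3)? yes] OR [the applicant holds a valid certificate of sponsorship? no] → satisfied.
§9.4 — Recognised Visitor: [Supervised Entrant (§9.10)? yes] AND [Regulated Resident (§9.11)? yes] AND [Accredited Visitor (§9.2)? yes] → satisfied.

Yes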